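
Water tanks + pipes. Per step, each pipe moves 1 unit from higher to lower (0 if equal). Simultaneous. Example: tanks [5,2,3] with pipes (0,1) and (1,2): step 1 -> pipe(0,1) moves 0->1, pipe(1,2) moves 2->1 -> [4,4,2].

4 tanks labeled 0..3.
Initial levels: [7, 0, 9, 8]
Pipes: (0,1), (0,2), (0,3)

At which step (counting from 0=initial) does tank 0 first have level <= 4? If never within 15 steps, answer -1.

Step 1: flows [0->1,2->0,3->0] -> levels [8 1 8 7]
Step 2: flows [0->1,0=2,0->3] -> levels [6 2 8 8]
Step 3: flows [0->1,2->0,3->0] -> levels [7 3 7 7]
Step 4: flows [0->1,0=2,0=3] -> levels [6 4 7 7]
Step 5: flows [0->1,2->0,3->0] -> levels [7 5 6 6]
Step 6: flows [0->1,0->2,0->3] -> levels [4 6 7 7]
Tank 0 first reaches <=4 at step 6

Answer: 6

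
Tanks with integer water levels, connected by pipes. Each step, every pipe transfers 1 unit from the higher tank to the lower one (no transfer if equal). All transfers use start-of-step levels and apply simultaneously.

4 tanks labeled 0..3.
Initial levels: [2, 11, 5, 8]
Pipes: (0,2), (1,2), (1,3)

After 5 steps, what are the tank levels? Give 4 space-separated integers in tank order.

Step 1: flows [2->0,1->2,1->3] -> levels [3 9 5 9]
Step 2: flows [2->0,1->2,1=3] -> levels [4 8 5 9]
Step 3: flows [2->0,1->2,3->1] -> levels [5 8 5 8]
Step 4: flows [0=2,1->2,1=3] -> levels [5 7 6 8]
Step 5: flows [2->0,1->2,3->1] -> levels [6 7 6 7]

Answer: 6 7 6 7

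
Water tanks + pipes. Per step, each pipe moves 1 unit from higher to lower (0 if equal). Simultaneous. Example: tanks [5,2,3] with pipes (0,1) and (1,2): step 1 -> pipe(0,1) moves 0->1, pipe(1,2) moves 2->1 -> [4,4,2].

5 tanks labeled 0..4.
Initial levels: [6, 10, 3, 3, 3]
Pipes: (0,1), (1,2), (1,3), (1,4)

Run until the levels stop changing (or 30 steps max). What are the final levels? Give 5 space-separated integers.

Answer: 6 4 5 5 5

Derivation:
Step 1: flows [1->0,1->2,1->3,1->4] -> levels [7 6 4 4 4]
Step 2: flows [0->1,1->2,1->3,1->4] -> levels [6 4 5 5 5]
Step 3: flows [0->1,2->1,3->1,4->1] -> levels [5 8 4 4 4]
Step 4: flows [1->0,1->2,1->3,1->4] -> levels [6 4 5 5 5]
  -> period-2 cycle: step 4 state = step 2 state; never stabilizes
  -> state at step 30: (30-2) mod 2 = 0, same as step 2 -> [6 4 5 5 5]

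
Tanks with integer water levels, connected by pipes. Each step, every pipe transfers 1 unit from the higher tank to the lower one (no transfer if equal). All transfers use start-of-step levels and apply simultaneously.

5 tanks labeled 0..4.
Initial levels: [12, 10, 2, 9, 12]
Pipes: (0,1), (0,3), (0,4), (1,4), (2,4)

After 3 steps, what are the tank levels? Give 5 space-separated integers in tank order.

Answer: 8 11 5 11 10

Derivation:
Step 1: flows [0->1,0->3,0=4,4->1,4->2] -> levels [10 12 3 10 10]
Step 2: flows [1->0,0=3,0=4,1->4,4->2] -> levels [11 10 4 10 10]
Step 3: flows [0->1,0->3,0->4,1=4,4->2] -> levels [8 11 5 11 10]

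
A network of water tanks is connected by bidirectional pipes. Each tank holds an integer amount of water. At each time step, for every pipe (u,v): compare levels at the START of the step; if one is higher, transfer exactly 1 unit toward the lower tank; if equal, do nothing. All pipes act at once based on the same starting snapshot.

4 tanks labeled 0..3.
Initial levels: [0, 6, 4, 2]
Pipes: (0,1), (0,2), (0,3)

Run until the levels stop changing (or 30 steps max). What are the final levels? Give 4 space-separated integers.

Answer: 3 3 3 3

Derivation:
Step 1: flows [1->0,2->0,3->0] -> levels [3 5 3 1]
Step 2: flows [1->0,0=2,0->3] -> levels [3 4 3 2]
Step 3: flows [1->0,0=2,0->3] -> levels [3 3 3 3]
Step 4: flows [0=1,0=2,0=3] -> levels [3 3 3 3]
  -> stable (no change)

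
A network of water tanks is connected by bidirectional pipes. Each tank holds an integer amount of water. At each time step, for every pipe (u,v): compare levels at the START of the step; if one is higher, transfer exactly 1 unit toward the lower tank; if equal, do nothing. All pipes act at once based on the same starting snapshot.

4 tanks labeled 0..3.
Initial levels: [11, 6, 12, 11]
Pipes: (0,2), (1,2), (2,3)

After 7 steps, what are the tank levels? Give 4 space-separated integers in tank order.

Step 1: flows [2->0,2->1,2->3] -> levels [12 7 9 12]
Step 2: flows [0->2,2->1,3->2] -> levels [11 8 10 11]
Step 3: flows [0->2,2->1,3->2] -> levels [10 9 11 10]
Step 4: flows [2->0,2->1,2->3] -> levels [11 10 8 11]
Step 5: flows [0->2,1->2,3->2] -> levels [10 9 11 10]
  -> period-2 cycle: step 5 state = step 3 state
  -> state at step 7: (7-3) mod 2 = 0, same as step 3 -> [10 9 11 10]

Answer: 10 9 11 10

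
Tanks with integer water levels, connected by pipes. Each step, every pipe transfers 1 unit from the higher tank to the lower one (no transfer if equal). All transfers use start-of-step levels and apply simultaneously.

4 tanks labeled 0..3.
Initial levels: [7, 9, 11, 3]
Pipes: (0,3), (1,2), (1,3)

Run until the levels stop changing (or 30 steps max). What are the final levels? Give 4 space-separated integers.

Step 1: flows [0->3,2->1,1->3] -> levels [6 9 10 5]
Step 2: flows [0->3,2->1,1->3] -> levels [5 9 9 7]
Step 3: flows [3->0,1=2,1->3] -> levels [6 8 9 7]
Step 4: flows [3->0,2->1,1->3] -> levels [7 8 8 7]
Step 5: flows [0=3,1=2,1->3] -> levels [7 7 8 8]
Step 6: flows [3->0,2->1,3->1] -> levels [8 9 7 6]
Step 7: flows [0->3,1->2,1->3] -> levels [7 7 8 8]
  -> period-2 cycle: step 7 state = step 5 state; never stabilizes
  -> state at step 30: (30-5) mod 2 = 1, same as step 6 -> [8 9 7 6]

Answer: 8 9 7 6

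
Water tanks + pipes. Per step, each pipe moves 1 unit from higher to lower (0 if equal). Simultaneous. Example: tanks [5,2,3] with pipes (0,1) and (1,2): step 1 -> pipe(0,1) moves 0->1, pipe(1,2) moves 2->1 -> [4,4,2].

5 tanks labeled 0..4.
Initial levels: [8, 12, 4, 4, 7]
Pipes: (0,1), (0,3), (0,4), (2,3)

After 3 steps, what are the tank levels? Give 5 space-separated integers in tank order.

Step 1: flows [1->0,0->3,0->4,2=3] -> levels [7 11 4 5 8]
Step 2: flows [1->0,0->3,4->0,3->2] -> levels [8 10 5 5 7]
Step 3: flows [1->0,0->3,0->4,2=3] -> levels [7 9 5 6 8]

Answer: 7 9 5 6 8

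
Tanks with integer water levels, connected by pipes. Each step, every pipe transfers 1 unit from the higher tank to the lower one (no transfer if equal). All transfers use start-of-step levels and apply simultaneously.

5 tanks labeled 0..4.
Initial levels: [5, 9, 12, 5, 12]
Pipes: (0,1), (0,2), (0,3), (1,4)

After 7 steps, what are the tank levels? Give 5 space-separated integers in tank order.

Step 1: flows [1->0,2->0,0=3,4->1] -> levels [7 9 11 5 11]
Step 2: flows [1->0,2->0,0->3,4->1] -> levels [8 9 10 6 10]
Step 3: flows [1->0,2->0,0->3,4->1] -> levels [9 9 9 7 9]
Step 4: flows [0=1,0=2,0->3,1=4] -> levels [8 9 9 8 9]
Step 5: flows [1->0,2->0,0=3,1=4] -> levels [10 8 8 8 9]
Step 6: flows [0->1,0->2,0->3,4->1] -> levels [7 10 9 9 8]
Step 7: flows [1->0,2->0,3->0,1->4] -> levels [10 8 8 8 9]

Answer: 10 8 8 8 9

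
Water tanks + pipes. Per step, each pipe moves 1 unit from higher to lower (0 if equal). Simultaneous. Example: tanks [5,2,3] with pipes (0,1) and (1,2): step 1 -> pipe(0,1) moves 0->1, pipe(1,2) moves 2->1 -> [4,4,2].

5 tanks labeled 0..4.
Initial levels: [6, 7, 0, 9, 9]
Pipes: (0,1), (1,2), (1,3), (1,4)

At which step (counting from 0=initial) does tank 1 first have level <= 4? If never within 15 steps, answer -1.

Step 1: flows [1->0,1->2,3->1,4->1] -> levels [7 7 1 8 8]
Step 2: flows [0=1,1->2,3->1,4->1] -> levels [7 8 2 7 7]
Step 3: flows [1->0,1->2,1->3,1->4] -> levels [8 4 3 8 8]
Tank 1 first reaches <=4 at step 3

Answer: 3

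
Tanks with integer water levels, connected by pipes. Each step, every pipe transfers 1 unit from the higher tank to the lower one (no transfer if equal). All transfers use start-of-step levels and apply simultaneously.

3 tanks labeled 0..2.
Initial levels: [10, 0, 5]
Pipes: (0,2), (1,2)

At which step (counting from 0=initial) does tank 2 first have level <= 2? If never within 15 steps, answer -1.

Answer: -1

Derivation:
Step 1: flows [0->2,2->1] -> levels [9 1 5]
Step 2: flows [0->2,2->1] -> levels [8 2 5]
Step 3: flows [0->2,2->1] -> levels [7 3 5]
Step 4: flows [0->2,2->1] -> levels [6 4 5]
Step 5: flows [0->2,2->1] -> levels [5 5 5]
Step 6: flows [0=2,1=2] -> levels [5 5 5]
  -> stable; tank 2 stays at 5 > 2
Tank 2 never reaches <=2 within 15 steps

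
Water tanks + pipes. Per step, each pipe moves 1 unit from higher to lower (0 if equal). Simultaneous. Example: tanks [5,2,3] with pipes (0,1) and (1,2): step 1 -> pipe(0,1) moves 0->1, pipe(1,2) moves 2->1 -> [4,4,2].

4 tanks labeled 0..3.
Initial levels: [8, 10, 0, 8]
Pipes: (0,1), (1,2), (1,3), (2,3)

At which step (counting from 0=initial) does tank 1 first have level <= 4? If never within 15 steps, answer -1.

Step 1: flows [1->0,1->2,1->3,3->2] -> levels [9 7 2 8]
Step 2: flows [0->1,1->2,3->1,3->2] -> levels [8 8 4 6]
Step 3: flows [0=1,1->2,1->3,3->2] -> levels [8 6 6 6]
Step 4: flows [0->1,1=2,1=3,2=3] -> levels [7 7 6 6]
Step 5: flows [0=1,1->2,1->3,2=3] -> levels [7 5 7 7]
Step 6: flows [0->1,2->1,3->1,2=3] -> levels [6 8 6 6]
Step 7: flows [1->0,1->2,1->3,2=3] -> levels [7 5 7 7]
  -> period-2 cycle (repeats step 5); tank 1 never drops to <=4
Tank 1 never reaches <=4 within 15 steps

Answer: -1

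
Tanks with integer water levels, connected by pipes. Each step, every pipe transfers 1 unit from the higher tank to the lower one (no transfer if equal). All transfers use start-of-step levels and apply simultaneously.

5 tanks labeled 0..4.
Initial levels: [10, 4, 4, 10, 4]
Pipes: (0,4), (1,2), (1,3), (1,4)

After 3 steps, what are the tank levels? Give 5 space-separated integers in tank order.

Step 1: flows [0->4,1=2,3->1,1=4] -> levels [9 5 4 9 5]
Step 2: flows [0->4,1->2,3->1,1=4] -> levels [8 5 5 8 6]
Step 3: flows [0->4,1=2,3->1,4->1] -> levels [7 7 5 7 6]

Answer: 7 7 5 7 6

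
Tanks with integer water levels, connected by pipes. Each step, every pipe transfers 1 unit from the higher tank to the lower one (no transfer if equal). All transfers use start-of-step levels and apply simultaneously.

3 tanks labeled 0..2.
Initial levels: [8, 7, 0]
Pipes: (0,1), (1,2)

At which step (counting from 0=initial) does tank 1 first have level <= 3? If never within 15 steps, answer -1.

Answer: -1

Derivation:
Step 1: flows [0->1,1->2] -> levels [7 7 1]
Step 2: flows [0=1,1->2] -> levels [7 6 2]
Step 3: flows [0->1,1->2] -> levels [6 6 3]
Step 4: flows [0=1,1->2] -> levels [6 5 4]
Step 5: flows [0->1,1->2] -> levels [5 5 5]
Step 6: flows [0=1,1=2] -> levels [5 5 5]
  -> stable; tank 1 stays at 5 > 3
Tank 1 never reaches <=3 within 15 steps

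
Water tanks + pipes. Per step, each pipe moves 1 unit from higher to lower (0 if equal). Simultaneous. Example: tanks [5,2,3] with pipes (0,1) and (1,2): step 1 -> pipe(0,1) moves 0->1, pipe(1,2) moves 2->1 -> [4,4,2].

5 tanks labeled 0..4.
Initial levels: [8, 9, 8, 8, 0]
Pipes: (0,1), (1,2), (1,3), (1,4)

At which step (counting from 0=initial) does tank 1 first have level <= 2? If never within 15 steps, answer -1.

Answer: -1

Derivation:
Step 1: flows [1->0,1->2,1->3,1->4] -> levels [9 5 9 9 1]
Step 2: flows [0->1,2->1,3->1,1->4] -> levels [8 7 8 8 2]
Step 3: flows [0->1,2->1,3->1,1->4] -> levels [7 9 7 7 3]
Step 4: flows [1->0,1->2,1->3,1->4] -> levels [8 5 8 8 4]
Step 5: flows [0->1,2->1,3->1,1->4] -> levels [7 7 7 7 5]
Step 6: flows [0=1,1=2,1=3,1->4] -> levels [7 6 7 7 6]
Step 7: flows [0->1,2->1,3->1,1=4] -> levels [6 9 6 6 6]
Step 8: flows [1->0,1->2,1->3,1->4] -> levels [7 5 7 7 7]
Step 9: flows [0->1,2->1,3->1,4->1] -> levels [6 9 6 6 6]
  -> period-2 cycle (repeats step 7); tank 1 never drops to <=2
Tank 1 never reaches <=2 within 15 steps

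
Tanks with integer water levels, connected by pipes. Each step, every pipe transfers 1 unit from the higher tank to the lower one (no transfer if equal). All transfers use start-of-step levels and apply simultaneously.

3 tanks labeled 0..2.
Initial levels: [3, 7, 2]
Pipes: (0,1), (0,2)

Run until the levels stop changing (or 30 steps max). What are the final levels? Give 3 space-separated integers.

Answer: 4 4 4

Derivation:
Step 1: flows [1->0,0->2] -> levels [3 6 3]
Step 2: flows [1->0,0=2] -> levels [4 5 3]
Step 3: flows [1->0,0->2] -> levels [4 4 4]
Step 4: flows [0=1,0=2] -> levels [4 4 4]
  -> stable (no change)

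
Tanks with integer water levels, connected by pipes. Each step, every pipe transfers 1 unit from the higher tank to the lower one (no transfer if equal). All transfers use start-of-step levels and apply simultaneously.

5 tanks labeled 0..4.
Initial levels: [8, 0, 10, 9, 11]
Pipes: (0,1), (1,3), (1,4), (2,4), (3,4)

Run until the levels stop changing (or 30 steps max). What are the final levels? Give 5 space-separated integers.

Step 1: flows [0->1,3->1,4->1,4->2,4->3] -> levels [7 3 11 9 8]
Step 2: flows [0->1,3->1,4->1,2->4,3->4] -> levels [6 6 10 7 9]
Step 3: flows [0=1,3->1,4->1,2->4,4->3] -> levels [6 8 9 7 8]
Step 4: flows [1->0,1->3,1=4,2->4,4->3] -> levels [7 6 8 9 8]
Step 5: flows [0->1,3->1,4->1,2=4,3->4] -> levels [6 9 8 7 8]
Step 6: flows [1->0,1->3,1->4,2=4,4->3] -> levels [7 6 8 9 8]
  -> period-2 cycle: step 6 state = step 4 state; never stabilizes
  -> state at step 30: (30-4) mod 2 = 0, same as step 4 -> [7 6 8 9 8]

Answer: 7 6 8 9 8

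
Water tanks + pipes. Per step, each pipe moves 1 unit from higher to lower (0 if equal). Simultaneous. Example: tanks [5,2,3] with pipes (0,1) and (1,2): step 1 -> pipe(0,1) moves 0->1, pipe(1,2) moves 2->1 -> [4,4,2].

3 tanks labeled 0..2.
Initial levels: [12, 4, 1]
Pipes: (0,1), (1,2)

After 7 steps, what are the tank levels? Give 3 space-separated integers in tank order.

Step 1: flows [0->1,1->2] -> levels [11 4 2]
Step 2: flows [0->1,1->2] -> levels [10 4 3]
Step 3: flows [0->1,1->2] -> levels [9 4 4]
Step 4: flows [0->1,1=2] -> levels [8 5 4]
Step 5: flows [0->1,1->2] -> levels [7 5 5]
Step 6: flows [0->1,1=2] -> levels [6 6 5]
Step 7: flows [0=1,1->2] -> levels [6 5 6]

Answer: 6 5 6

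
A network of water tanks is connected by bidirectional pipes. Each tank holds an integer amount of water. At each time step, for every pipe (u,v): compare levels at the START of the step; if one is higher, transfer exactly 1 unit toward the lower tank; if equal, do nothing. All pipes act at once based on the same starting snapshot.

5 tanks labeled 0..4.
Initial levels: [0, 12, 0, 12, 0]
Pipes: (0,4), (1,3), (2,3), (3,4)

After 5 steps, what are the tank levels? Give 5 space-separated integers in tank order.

Answer: 2 8 5 6 3

Derivation:
Step 1: flows [0=4,1=3,3->2,3->4] -> levels [0 12 1 10 1]
Step 2: flows [4->0,1->3,3->2,3->4] -> levels [1 11 2 9 1]
Step 3: flows [0=4,1->3,3->2,3->4] -> levels [1 10 3 8 2]
Step 4: flows [4->0,1->3,3->2,3->4] -> levels [2 9 4 7 2]
Step 5: flows [0=4,1->3,3->2,3->4] -> levels [2 8 5 6 3]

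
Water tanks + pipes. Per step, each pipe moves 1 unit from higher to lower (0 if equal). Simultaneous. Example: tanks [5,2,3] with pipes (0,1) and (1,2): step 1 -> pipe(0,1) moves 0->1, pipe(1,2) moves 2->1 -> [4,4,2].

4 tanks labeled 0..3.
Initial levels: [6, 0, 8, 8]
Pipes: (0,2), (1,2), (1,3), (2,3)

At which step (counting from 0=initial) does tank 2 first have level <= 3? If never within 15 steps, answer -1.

Answer: -1

Derivation:
Step 1: flows [2->0,2->1,3->1,2=3] -> levels [7 2 6 7]
Step 2: flows [0->2,2->1,3->1,3->2] -> levels [6 4 7 5]
Step 3: flows [2->0,2->1,3->1,2->3] -> levels [7 6 4 5]
Step 4: flows [0->2,1->2,1->3,3->2] -> levels [6 4 7 5]
  -> period-2 cycle (repeats step 2); tank 2 never drops to <=3
Tank 2 never reaches <=3 within 15 steps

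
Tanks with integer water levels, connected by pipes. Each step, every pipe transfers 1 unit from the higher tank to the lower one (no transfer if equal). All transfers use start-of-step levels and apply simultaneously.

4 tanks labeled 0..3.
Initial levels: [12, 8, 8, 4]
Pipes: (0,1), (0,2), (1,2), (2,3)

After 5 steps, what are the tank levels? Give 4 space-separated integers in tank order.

Step 1: flows [0->1,0->2,1=2,2->3] -> levels [10 9 8 5]
Step 2: flows [0->1,0->2,1->2,2->3] -> levels [8 9 9 6]
Step 3: flows [1->0,2->0,1=2,2->3] -> levels [10 8 7 7]
Step 4: flows [0->1,0->2,1->2,2=3] -> levels [8 8 9 7]
Step 5: flows [0=1,2->0,2->1,2->3] -> levels [9 9 6 8]

Answer: 9 9 6 8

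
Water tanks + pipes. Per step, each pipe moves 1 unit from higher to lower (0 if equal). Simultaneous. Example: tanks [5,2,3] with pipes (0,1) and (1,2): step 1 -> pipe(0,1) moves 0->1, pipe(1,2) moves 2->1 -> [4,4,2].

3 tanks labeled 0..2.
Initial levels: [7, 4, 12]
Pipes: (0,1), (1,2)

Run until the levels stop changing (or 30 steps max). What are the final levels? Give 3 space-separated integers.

Step 1: flows [0->1,2->1] -> levels [6 6 11]
Step 2: flows [0=1,2->1] -> levels [6 7 10]
Step 3: flows [1->0,2->1] -> levels [7 7 9]
Step 4: flows [0=1,2->1] -> levels [7 8 8]
Step 5: flows [1->0,1=2] -> levels [8 7 8]
Step 6: flows [0->1,2->1] -> levels [7 9 7]
Step 7: flows [1->0,1->2] -> levels [8 7 8]
  -> period-2 cycle: step 7 state = step 5 state; never stabilizes
  -> state at step 30: (30-5) mod 2 = 1, same as step 6 -> [7 9 7]

Answer: 7 9 7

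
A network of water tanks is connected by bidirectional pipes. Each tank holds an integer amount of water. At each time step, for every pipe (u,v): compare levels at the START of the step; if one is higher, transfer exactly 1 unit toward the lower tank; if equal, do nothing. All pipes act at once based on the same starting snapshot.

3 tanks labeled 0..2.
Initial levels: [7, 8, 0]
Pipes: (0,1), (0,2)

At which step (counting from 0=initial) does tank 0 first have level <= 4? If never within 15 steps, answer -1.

Answer: -1

Derivation:
Step 1: flows [1->0,0->2] -> levels [7 7 1]
Step 2: flows [0=1,0->2] -> levels [6 7 2]
Step 3: flows [1->0,0->2] -> levels [6 6 3]
Step 4: flows [0=1,0->2] -> levels [5 6 4]
Step 5: flows [1->0,0->2] -> levels [5 5 5]
Step 6: flows [0=1,0=2] -> levels [5 5 5]
  -> stable; tank 0 stays at 5 > 4
Tank 0 never reaches <=4 within 15 steps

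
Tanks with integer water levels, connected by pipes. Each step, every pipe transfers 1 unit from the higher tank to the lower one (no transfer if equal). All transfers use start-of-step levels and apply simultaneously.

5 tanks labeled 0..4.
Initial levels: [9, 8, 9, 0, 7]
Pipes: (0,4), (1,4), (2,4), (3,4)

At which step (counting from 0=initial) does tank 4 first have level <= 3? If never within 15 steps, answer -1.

Answer: -1

Derivation:
Step 1: flows [0->4,1->4,2->4,4->3] -> levels [8 7 8 1 9]
Step 2: flows [4->0,4->1,4->2,4->3] -> levels [9 8 9 2 5]
Step 3: flows [0->4,1->4,2->4,4->3] -> levels [8 7 8 3 7]
Step 4: flows [0->4,1=4,2->4,4->3] -> levels [7 7 7 4 8]
Step 5: flows [4->0,4->1,4->2,4->3] -> levels [8 8 8 5 4]
Step 6: flows [0->4,1->4,2->4,3->4] -> levels [7 7 7 4 8]
  -> period-2 cycle (repeats step 4); tank 4 never drops to <=3
Tank 4 never reaches <=3 within 15 steps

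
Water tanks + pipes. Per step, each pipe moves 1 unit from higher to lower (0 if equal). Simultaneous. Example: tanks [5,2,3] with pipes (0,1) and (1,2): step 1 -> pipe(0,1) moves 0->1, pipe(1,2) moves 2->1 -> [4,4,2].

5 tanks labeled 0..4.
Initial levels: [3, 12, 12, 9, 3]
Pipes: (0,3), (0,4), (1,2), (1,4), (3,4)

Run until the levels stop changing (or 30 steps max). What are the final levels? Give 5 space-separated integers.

Answer: 8 9 8 8 6

Derivation:
Step 1: flows [3->0,0=4,1=2,1->4,3->4] -> levels [4 11 12 7 5]
Step 2: flows [3->0,4->0,2->1,1->4,3->4] -> levels [6 11 11 5 6]
Step 3: flows [0->3,0=4,1=2,1->4,4->3] -> levels [5 10 11 7 6]
Step 4: flows [3->0,4->0,2->1,1->4,3->4] -> levels [7 10 10 5 7]
Step 5: flows [0->3,0=4,1=2,1->4,4->3] -> levels [6 9 10 7 7]
Step 6: flows [3->0,4->0,2->1,1->4,3=4] -> levels [8 9 9 6 7]
Step 7: flows [0->3,0->4,1=2,1->4,4->3] -> levels [6 8 9 8 8]
Step 8: flows [3->0,4->0,2->1,1=4,3=4] -> levels [8 9 8 7 7]
Step 9: flows [0->3,0->4,1->2,1->4,3=4] -> levels [6 7 9 8 9]
Step 10: flows [3->0,4->0,2->1,4->1,4->3] -> levels [8 9 8 8 6]
Step 11: flows [0=3,0->4,1->2,1->4,3->4] -> levels [7 7 9 7 9]
Step 12: flows [0=3,4->0,2->1,4->1,4->3] -> levels [8 9 8 8 6]
  -> period-2 cycle: step 12 state = step 10 state; never stabilizes
  -> state at step 30: (30-10) mod 2 = 0, same as step 10 -> [8 9 8 8 6]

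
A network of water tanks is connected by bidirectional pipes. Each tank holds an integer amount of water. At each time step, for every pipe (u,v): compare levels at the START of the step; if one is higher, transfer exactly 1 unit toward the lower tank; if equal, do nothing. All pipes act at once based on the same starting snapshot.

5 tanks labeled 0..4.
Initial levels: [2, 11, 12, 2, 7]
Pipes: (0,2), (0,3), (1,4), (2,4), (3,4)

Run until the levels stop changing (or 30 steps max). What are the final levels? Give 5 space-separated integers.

Answer: 8 7 5 5 9

Derivation:
Step 1: flows [2->0,0=3,1->4,2->4,4->3] -> levels [3 10 10 3 8]
Step 2: flows [2->0,0=3,1->4,2->4,4->3] -> levels [4 9 8 4 9]
Step 3: flows [2->0,0=3,1=4,4->2,4->3] -> levels [5 9 8 5 7]
Step 4: flows [2->0,0=3,1->4,2->4,4->3] -> levels [6 8 6 6 8]
Step 5: flows [0=2,0=3,1=4,4->2,4->3] -> levels [6 8 7 7 6]
Step 6: flows [2->0,3->0,1->4,2->4,3->4] -> levels [8 7 5 5 9]
Step 7: flows [0->2,0->3,4->1,4->2,4->3] -> levels [6 8 7 7 6]
  -> period-2 cycle: step 7 state = step 5 state; never stabilizes
  -> state at step 30: (30-5) mod 2 = 1, same as step 6 -> [8 7 5 5 9]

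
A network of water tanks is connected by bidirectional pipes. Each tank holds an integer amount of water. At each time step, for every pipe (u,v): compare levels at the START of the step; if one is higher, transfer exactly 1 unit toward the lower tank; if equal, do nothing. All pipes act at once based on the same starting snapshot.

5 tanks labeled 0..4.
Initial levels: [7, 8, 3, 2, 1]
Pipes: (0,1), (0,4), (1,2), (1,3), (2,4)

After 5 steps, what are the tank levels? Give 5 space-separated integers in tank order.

Answer: 3 5 4 4 5

Derivation:
Step 1: flows [1->0,0->4,1->2,1->3,2->4] -> levels [7 5 3 3 3]
Step 2: flows [0->1,0->4,1->2,1->3,2=4] -> levels [5 4 4 4 4]
Step 3: flows [0->1,0->4,1=2,1=3,2=4] -> levels [3 5 4 4 5]
Step 4: flows [1->0,4->0,1->2,1->3,4->2] -> levels [5 2 6 5 3]
Step 5: flows [0->1,0->4,2->1,3->1,2->4] -> levels [3 5 4 4 5]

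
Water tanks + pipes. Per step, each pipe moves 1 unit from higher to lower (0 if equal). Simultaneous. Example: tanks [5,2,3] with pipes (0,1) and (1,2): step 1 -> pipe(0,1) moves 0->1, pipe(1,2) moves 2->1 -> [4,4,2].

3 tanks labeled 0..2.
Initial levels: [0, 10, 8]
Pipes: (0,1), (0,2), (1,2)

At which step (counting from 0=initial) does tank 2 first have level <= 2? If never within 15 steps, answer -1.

Answer: -1

Derivation:
Step 1: flows [1->0,2->0,1->2] -> levels [2 8 8]
Step 2: flows [1->0,2->0,1=2] -> levels [4 7 7]
Step 3: flows [1->0,2->0,1=2] -> levels [6 6 6]
Step 4: flows [0=1,0=2,1=2] -> levels [6 6 6]
  -> stable; tank 2 stays at 6 > 2
Tank 2 never reaches <=2 within 15 steps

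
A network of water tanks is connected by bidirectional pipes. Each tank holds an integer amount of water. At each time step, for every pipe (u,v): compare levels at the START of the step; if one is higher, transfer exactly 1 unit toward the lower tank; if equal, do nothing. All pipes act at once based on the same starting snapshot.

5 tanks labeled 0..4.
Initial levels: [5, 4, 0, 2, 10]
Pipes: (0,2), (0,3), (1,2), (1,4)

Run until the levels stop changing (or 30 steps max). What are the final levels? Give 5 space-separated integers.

Answer: 2 4 5 4 6

Derivation:
Step 1: flows [0->2,0->3,1->2,4->1] -> levels [3 4 2 3 9]
Step 2: flows [0->2,0=3,1->2,4->1] -> levels [2 4 4 3 8]
Step 3: flows [2->0,3->0,1=2,4->1] -> levels [4 5 3 2 7]
Step 4: flows [0->2,0->3,1->2,4->1] -> levels [2 5 5 3 6]
Step 5: flows [2->0,3->0,1=2,4->1] -> levels [4 6 4 2 5]
Step 6: flows [0=2,0->3,1->2,1->4] -> levels [3 4 5 3 6]
Step 7: flows [2->0,0=3,2->1,4->1] -> levels [4 6 3 3 5]
Step 8: flows [0->2,0->3,1->2,1->4] -> levels [2 4 5 4 6]
Step 9: flows [2->0,3->0,2->1,4->1] -> levels [4 6 3 3 5]
  -> period-2 cycle: step 9 state = step 7 state; never stabilizes
  -> state at step 30: (30-7) mod 2 = 1, same as step 8 -> [2 4 5 4 6]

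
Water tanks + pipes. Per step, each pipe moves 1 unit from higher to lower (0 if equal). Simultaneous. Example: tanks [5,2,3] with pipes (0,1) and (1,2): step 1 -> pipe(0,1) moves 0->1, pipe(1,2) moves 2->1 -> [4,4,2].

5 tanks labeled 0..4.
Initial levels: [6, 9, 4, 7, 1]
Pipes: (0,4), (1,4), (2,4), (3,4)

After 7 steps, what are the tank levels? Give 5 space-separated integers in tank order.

Step 1: flows [0->4,1->4,2->4,3->4] -> levels [5 8 3 6 5]
Step 2: flows [0=4,1->4,4->2,3->4] -> levels [5 7 4 5 6]
Step 3: flows [4->0,1->4,4->2,4->3] -> levels [6 6 5 6 4]
Step 4: flows [0->4,1->4,2->4,3->4] -> levels [5 5 4 5 8]
Step 5: flows [4->0,4->1,4->2,4->3] -> levels [6 6 5 6 4]
  -> period-2 cycle: step 5 state = step 3 state
  -> state at step 7: (7-3) mod 2 = 0, same as step 3 -> [6 6 5 6 4]

Answer: 6 6 5 6 4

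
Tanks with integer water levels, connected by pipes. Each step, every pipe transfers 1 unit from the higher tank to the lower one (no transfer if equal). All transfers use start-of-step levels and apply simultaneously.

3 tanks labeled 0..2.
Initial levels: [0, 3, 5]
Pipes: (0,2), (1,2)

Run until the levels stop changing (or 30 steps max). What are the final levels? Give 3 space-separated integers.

Step 1: flows [2->0,2->1] -> levels [1 4 3]
Step 2: flows [2->0,1->2] -> levels [2 3 3]
Step 3: flows [2->0,1=2] -> levels [3 3 2]
Step 4: flows [0->2,1->2] -> levels [2 2 4]
Step 5: flows [2->0,2->1] -> levels [3 3 2]
  -> period-2 cycle: step 5 state = step 3 state; never stabilizes
  -> state at step 30: (30-3) mod 2 = 1, same as step 4 -> [2 2 4]

Answer: 2 2 4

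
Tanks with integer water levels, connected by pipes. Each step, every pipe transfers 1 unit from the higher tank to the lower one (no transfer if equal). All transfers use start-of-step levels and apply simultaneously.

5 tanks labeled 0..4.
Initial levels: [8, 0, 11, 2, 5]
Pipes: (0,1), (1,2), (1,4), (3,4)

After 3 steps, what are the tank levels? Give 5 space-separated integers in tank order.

Step 1: flows [0->1,2->1,4->1,4->3] -> levels [7 3 10 3 3]
Step 2: flows [0->1,2->1,1=4,3=4] -> levels [6 5 9 3 3]
Step 3: flows [0->1,2->1,1->4,3=4] -> levels [5 6 8 3 4]

Answer: 5 6 8 3 4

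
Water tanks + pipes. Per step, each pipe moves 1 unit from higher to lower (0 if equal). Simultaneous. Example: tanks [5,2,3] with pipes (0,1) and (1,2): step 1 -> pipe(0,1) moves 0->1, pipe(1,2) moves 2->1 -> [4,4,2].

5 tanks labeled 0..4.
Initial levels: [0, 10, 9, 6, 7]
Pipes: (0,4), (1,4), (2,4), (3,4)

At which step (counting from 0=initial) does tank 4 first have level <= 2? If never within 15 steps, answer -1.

Answer: -1

Derivation:
Step 1: flows [4->0,1->4,2->4,4->3] -> levels [1 9 8 7 7]
Step 2: flows [4->0,1->4,2->4,3=4] -> levels [2 8 7 7 8]
Step 3: flows [4->0,1=4,4->2,4->3] -> levels [3 8 8 8 5]
Step 4: flows [4->0,1->4,2->4,3->4] -> levels [4 7 7 7 7]
Step 5: flows [4->0,1=4,2=4,3=4] -> levels [5 7 7 7 6]
Step 6: flows [4->0,1->4,2->4,3->4] -> levels [6 6 6 6 8]
Step 7: flows [4->0,4->1,4->2,4->3] -> levels [7 7 7 7 4]
Step 8: flows [0->4,1->4,2->4,3->4] -> levels [6 6 6 6 8]
  -> period-2 cycle (repeats step 6); tank 4 never drops to <=2
Tank 4 never reaches <=2 within 15 steps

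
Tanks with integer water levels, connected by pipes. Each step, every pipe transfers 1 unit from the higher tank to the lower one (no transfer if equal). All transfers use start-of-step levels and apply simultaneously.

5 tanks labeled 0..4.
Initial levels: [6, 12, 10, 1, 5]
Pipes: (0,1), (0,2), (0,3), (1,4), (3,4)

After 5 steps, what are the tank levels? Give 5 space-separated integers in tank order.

Answer: 6 8 7 7 6

Derivation:
Step 1: flows [1->0,2->0,0->3,1->4,4->3] -> levels [7 10 9 3 5]
Step 2: flows [1->0,2->0,0->3,1->4,4->3] -> levels [8 8 8 5 5]
Step 3: flows [0=1,0=2,0->3,1->4,3=4] -> levels [7 7 8 6 6]
Step 4: flows [0=1,2->0,0->3,1->4,3=4] -> levels [7 6 7 7 7]
Step 5: flows [0->1,0=2,0=3,4->1,3=4] -> levels [6 8 7 7 6]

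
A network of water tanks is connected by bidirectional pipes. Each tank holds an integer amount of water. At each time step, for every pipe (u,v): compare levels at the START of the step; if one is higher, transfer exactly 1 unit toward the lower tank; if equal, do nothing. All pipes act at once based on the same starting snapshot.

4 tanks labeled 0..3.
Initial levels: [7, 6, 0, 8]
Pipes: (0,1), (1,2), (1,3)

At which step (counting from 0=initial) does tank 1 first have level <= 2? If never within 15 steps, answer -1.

Answer: -1

Derivation:
Step 1: flows [0->1,1->2,3->1] -> levels [6 7 1 7]
Step 2: flows [1->0,1->2,1=3] -> levels [7 5 2 7]
Step 3: flows [0->1,1->2,3->1] -> levels [6 6 3 6]
Step 4: flows [0=1,1->2,1=3] -> levels [6 5 4 6]
Step 5: flows [0->1,1->2,3->1] -> levels [5 6 5 5]
Step 6: flows [1->0,1->2,1->3] -> levels [6 3 6 6]
Step 7: flows [0->1,2->1,3->1] -> levels [5 6 5 5]
  -> period-2 cycle (repeats step 5); tank 1 never drops to <=2
Tank 1 never reaches <=2 within 15 steps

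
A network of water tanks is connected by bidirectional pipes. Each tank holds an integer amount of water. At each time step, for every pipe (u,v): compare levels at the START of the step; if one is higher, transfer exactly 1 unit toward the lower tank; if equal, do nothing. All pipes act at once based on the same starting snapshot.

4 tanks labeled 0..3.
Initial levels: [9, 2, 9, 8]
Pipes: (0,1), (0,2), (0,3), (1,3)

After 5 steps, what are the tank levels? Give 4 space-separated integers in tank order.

Answer: 6 7 8 7

Derivation:
Step 1: flows [0->1,0=2,0->3,3->1] -> levels [7 4 9 8]
Step 2: flows [0->1,2->0,3->0,3->1] -> levels [8 6 8 6]
Step 3: flows [0->1,0=2,0->3,1=3] -> levels [6 7 8 7]
Step 4: flows [1->0,2->0,3->0,1=3] -> levels [9 6 7 6]
Step 5: flows [0->1,0->2,0->3,1=3] -> levels [6 7 8 7]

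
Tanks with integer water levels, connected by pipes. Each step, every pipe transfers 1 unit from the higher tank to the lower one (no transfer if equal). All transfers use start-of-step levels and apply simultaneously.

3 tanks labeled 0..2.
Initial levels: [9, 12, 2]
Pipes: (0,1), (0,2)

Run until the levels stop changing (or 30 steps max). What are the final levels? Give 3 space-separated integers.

Answer: 7 8 8

Derivation:
Step 1: flows [1->0,0->2] -> levels [9 11 3]
Step 2: flows [1->0,0->2] -> levels [9 10 4]
Step 3: flows [1->0,0->2] -> levels [9 9 5]
Step 4: flows [0=1,0->2] -> levels [8 9 6]
Step 5: flows [1->0,0->2] -> levels [8 8 7]
Step 6: flows [0=1,0->2] -> levels [7 8 8]
Step 7: flows [1->0,2->0] -> levels [9 7 7]
Step 8: flows [0->1,0->2] -> levels [7 8 8]
  -> period-2 cycle: step 8 state = step 6 state; never stabilizes
  -> state at step 30: (30-6) mod 2 = 0, same as step 6 -> [7 8 8]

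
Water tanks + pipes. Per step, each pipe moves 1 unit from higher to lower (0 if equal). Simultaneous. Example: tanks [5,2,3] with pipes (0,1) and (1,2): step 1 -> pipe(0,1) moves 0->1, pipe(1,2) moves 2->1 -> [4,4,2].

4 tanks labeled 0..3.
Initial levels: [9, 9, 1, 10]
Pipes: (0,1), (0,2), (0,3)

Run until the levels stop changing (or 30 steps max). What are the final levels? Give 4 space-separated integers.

Step 1: flows [0=1,0->2,3->0] -> levels [9 9 2 9]
Step 2: flows [0=1,0->2,0=3] -> levels [8 9 3 9]
Step 3: flows [1->0,0->2,3->0] -> levels [9 8 4 8]
Step 4: flows [0->1,0->2,0->3] -> levels [6 9 5 9]
Step 5: flows [1->0,0->2,3->0] -> levels [7 8 6 8]
Step 6: flows [1->0,0->2,3->0] -> levels [8 7 7 7]
Step 7: flows [0->1,0->2,0->3] -> levels [5 8 8 8]
Step 8: flows [1->0,2->0,3->0] -> levels [8 7 7 7]
  -> period-2 cycle: step 8 state = step 6 state; never stabilizes
  -> state at step 30: (30-6) mod 2 = 0, same as step 6 -> [8 7 7 7]

Answer: 8 7 7 7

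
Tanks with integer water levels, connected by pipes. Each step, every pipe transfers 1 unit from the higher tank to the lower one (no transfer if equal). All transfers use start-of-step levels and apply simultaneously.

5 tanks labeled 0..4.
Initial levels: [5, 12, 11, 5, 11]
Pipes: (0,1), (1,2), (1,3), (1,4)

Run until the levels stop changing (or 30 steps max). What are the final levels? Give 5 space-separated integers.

Step 1: flows [1->0,1->2,1->3,1->4] -> levels [6 8 12 6 12]
Step 2: flows [1->0,2->1,1->3,4->1] -> levels [7 8 11 7 11]
Step 3: flows [1->0,2->1,1->3,4->1] -> levels [8 8 10 8 10]
Step 4: flows [0=1,2->1,1=3,4->1] -> levels [8 10 9 8 9]
Step 5: flows [1->0,1->2,1->3,1->4] -> levels [9 6 10 9 10]
Step 6: flows [0->1,2->1,3->1,4->1] -> levels [8 10 9 8 9]
  -> period-2 cycle: step 6 state = step 4 state; never stabilizes
  -> state at step 30: (30-4) mod 2 = 0, same as step 4 -> [8 10 9 8 9]

Answer: 8 10 9 8 9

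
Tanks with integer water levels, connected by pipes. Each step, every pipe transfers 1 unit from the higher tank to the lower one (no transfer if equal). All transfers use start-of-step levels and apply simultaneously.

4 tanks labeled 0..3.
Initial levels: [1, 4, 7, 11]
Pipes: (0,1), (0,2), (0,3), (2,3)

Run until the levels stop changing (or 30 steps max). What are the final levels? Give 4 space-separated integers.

Answer: 5 6 6 6

Derivation:
Step 1: flows [1->0,2->0,3->0,3->2] -> levels [4 3 7 9]
Step 2: flows [0->1,2->0,3->0,3->2] -> levels [5 4 7 7]
Step 3: flows [0->1,2->0,3->0,2=3] -> levels [6 5 6 6]
Step 4: flows [0->1,0=2,0=3,2=3] -> levels [5 6 6 6]
Step 5: flows [1->0,2->0,3->0,2=3] -> levels [8 5 5 5]
Step 6: flows [0->1,0->2,0->3,2=3] -> levels [5 6 6 6]
  -> period-2 cycle: step 6 state = step 4 state; never stabilizes
  -> state at step 30: (30-4) mod 2 = 0, same as step 4 -> [5 6 6 6]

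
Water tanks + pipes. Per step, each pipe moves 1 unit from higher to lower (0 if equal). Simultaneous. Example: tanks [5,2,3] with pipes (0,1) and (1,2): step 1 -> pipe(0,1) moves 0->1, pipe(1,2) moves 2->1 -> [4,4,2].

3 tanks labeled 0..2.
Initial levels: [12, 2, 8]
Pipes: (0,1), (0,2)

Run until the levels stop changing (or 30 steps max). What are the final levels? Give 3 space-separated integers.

Answer: 8 7 7

Derivation:
Step 1: flows [0->1,0->2] -> levels [10 3 9]
Step 2: flows [0->1,0->2] -> levels [8 4 10]
Step 3: flows [0->1,2->0] -> levels [8 5 9]
Step 4: flows [0->1,2->0] -> levels [8 6 8]
Step 5: flows [0->1,0=2] -> levels [7 7 8]
Step 6: flows [0=1,2->0] -> levels [8 7 7]
Step 7: flows [0->1,0->2] -> levels [6 8 8]
Step 8: flows [1->0,2->0] -> levels [8 7 7]
  -> period-2 cycle: step 8 state = step 6 state; never stabilizes
  -> state at step 30: (30-6) mod 2 = 0, same as step 6 -> [8 7 7]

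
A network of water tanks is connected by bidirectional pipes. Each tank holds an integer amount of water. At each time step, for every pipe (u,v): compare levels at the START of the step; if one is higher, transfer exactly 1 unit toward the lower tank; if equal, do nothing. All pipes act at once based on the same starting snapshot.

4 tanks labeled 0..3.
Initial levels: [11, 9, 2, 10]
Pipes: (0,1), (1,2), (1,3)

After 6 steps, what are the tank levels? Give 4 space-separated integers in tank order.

Step 1: flows [0->1,1->2,3->1] -> levels [10 10 3 9]
Step 2: flows [0=1,1->2,1->3] -> levels [10 8 4 10]
Step 3: flows [0->1,1->2,3->1] -> levels [9 9 5 9]
Step 4: flows [0=1,1->2,1=3] -> levels [9 8 6 9]
Step 5: flows [0->1,1->2,3->1] -> levels [8 9 7 8]
Step 6: flows [1->0,1->2,1->3] -> levels [9 6 8 9]

Answer: 9 6 8 9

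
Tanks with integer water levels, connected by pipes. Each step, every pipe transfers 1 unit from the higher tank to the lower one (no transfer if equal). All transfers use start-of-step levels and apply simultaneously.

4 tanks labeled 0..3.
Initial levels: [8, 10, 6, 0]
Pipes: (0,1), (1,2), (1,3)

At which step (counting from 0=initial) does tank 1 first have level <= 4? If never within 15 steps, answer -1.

Step 1: flows [1->0,1->2,1->3] -> levels [9 7 7 1]
Step 2: flows [0->1,1=2,1->3] -> levels [8 7 7 2]
Step 3: flows [0->1,1=2,1->3] -> levels [7 7 7 3]
Step 4: flows [0=1,1=2,1->3] -> levels [7 6 7 4]
Step 5: flows [0->1,2->1,1->3] -> levels [6 7 6 5]
Step 6: flows [1->0,1->2,1->3] -> levels [7 4 7 6]
Tank 1 first reaches <=4 at step 6

Answer: 6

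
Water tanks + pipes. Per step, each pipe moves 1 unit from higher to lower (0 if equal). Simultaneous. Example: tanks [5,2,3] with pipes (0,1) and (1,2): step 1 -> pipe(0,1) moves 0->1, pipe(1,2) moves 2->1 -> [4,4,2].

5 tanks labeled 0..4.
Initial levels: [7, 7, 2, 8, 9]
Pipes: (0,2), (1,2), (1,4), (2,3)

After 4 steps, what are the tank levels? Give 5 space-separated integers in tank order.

Answer: 5 6 8 6 8

Derivation:
Step 1: flows [0->2,1->2,4->1,3->2] -> levels [6 7 5 7 8]
Step 2: flows [0->2,1->2,4->1,3->2] -> levels [5 7 8 6 7]
Step 3: flows [2->0,2->1,1=4,2->3] -> levels [6 8 5 7 7]
Step 4: flows [0->2,1->2,1->4,3->2] -> levels [5 6 8 6 8]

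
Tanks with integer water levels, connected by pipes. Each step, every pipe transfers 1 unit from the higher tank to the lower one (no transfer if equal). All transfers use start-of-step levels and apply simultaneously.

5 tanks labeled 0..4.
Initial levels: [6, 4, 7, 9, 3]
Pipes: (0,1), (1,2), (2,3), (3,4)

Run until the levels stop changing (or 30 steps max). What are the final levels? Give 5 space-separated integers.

Answer: 5 7 5 7 5

Derivation:
Step 1: flows [0->1,2->1,3->2,3->4] -> levels [5 6 7 7 4]
Step 2: flows [1->0,2->1,2=3,3->4] -> levels [6 6 6 6 5]
Step 3: flows [0=1,1=2,2=3,3->4] -> levels [6 6 6 5 6]
Step 4: flows [0=1,1=2,2->3,4->3] -> levels [6 6 5 7 5]
Step 5: flows [0=1,1->2,3->2,3->4] -> levels [6 5 7 5 6]
Step 6: flows [0->1,2->1,2->3,4->3] -> levels [5 7 5 7 5]
Step 7: flows [1->0,1->2,3->2,3->4] -> levels [6 5 7 5 6]
  -> period-2 cycle: step 7 state = step 5 state; never stabilizes
  -> state at step 30: (30-5) mod 2 = 1, same as step 6 -> [5 7 5 7 5]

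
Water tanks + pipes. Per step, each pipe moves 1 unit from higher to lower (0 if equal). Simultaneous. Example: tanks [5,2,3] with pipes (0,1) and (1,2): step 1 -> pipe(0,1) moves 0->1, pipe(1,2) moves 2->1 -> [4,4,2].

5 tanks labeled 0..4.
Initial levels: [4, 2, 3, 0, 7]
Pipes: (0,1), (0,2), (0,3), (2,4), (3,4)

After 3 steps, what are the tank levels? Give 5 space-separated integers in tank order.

Step 1: flows [0->1,0->2,0->3,4->2,4->3] -> levels [1 3 5 2 5]
Step 2: flows [1->0,2->0,3->0,2=4,4->3] -> levels [4 2 4 2 4]
Step 3: flows [0->1,0=2,0->3,2=4,4->3] -> levels [2 3 4 4 3]

Answer: 2 3 4 4 3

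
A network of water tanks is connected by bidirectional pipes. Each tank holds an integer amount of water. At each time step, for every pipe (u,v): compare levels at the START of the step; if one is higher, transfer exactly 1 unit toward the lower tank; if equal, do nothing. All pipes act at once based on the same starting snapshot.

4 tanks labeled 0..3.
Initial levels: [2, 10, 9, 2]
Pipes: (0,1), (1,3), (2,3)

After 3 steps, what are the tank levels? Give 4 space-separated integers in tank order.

Step 1: flows [1->0,1->3,2->3] -> levels [3 8 8 4]
Step 2: flows [1->0,1->3,2->3] -> levels [4 6 7 6]
Step 3: flows [1->0,1=3,2->3] -> levels [5 5 6 7]

Answer: 5 5 6 7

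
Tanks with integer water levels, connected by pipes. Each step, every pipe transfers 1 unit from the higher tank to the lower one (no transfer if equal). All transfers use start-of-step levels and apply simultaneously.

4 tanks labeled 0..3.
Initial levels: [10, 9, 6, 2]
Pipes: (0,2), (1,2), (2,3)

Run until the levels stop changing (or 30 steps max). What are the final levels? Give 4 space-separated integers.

Answer: 6 6 9 6

Derivation:
Step 1: flows [0->2,1->2,2->3] -> levels [9 8 7 3]
Step 2: flows [0->2,1->2,2->3] -> levels [8 7 8 4]
Step 3: flows [0=2,2->1,2->3] -> levels [8 8 6 5]
Step 4: flows [0->2,1->2,2->3] -> levels [7 7 7 6]
Step 5: flows [0=2,1=2,2->3] -> levels [7 7 6 7]
Step 6: flows [0->2,1->2,3->2] -> levels [6 6 9 6]
Step 7: flows [2->0,2->1,2->3] -> levels [7 7 6 7]
  -> period-2 cycle: step 7 state = step 5 state; never stabilizes
  -> state at step 30: (30-5) mod 2 = 1, same as step 6 -> [6 6 9 6]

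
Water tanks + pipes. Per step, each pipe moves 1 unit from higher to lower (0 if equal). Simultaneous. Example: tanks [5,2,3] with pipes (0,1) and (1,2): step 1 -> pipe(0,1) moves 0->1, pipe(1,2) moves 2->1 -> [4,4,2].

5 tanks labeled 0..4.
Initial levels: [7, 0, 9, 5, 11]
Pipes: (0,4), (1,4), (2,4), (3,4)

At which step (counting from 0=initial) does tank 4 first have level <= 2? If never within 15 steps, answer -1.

Answer: -1

Derivation:
Step 1: flows [4->0,4->1,4->2,4->3] -> levels [8 1 10 6 7]
Step 2: flows [0->4,4->1,2->4,4->3] -> levels [7 2 9 7 7]
Step 3: flows [0=4,4->1,2->4,3=4] -> levels [7 3 8 7 7]
Step 4: flows [0=4,4->1,2->4,3=4] -> levels [7 4 7 7 7]
Step 5: flows [0=4,4->1,2=4,3=4] -> levels [7 5 7 7 6]
Step 6: flows [0->4,4->1,2->4,3->4] -> levels [6 6 6 6 8]
Step 7: flows [4->0,4->1,4->2,4->3] -> levels [7 7 7 7 4]
Step 8: flows [0->4,1->4,2->4,3->4] -> levels [6 6 6 6 8]
  -> period-2 cycle (repeats step 6); tank 4 never drops to <=2
Tank 4 never reaches <=2 within 15 steps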